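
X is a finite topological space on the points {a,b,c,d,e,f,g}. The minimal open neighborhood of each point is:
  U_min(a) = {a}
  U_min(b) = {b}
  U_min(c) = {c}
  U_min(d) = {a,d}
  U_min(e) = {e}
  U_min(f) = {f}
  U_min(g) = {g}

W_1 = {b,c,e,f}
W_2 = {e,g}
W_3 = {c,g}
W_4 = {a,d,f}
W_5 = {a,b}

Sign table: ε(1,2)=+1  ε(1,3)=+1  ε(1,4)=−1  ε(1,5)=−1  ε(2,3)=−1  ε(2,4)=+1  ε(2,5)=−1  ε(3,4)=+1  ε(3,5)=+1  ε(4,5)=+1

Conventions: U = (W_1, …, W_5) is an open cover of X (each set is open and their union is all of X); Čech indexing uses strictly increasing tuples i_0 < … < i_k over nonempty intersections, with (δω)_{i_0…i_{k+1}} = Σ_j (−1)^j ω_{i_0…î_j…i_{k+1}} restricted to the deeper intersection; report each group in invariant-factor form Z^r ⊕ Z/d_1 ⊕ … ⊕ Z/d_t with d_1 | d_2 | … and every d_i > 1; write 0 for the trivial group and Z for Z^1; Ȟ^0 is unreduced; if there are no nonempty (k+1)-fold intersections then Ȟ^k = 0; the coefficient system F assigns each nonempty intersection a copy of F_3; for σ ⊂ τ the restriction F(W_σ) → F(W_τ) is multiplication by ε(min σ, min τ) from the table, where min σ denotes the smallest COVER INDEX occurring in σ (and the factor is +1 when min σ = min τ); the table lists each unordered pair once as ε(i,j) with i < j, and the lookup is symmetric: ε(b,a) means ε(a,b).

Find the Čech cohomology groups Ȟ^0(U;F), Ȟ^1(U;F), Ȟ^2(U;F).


nerve of the cover:
  W12={e} W13={c} W14={f} W15={b} W23={g} W45={a}
C dims 5,6; δ0: rk_F3 5
Ȟ^0 = (5 − 5) − 0 = 0, so Ȟ^0 ≅ 0
Ȟ^1 = (6 − 0) − 5 = 1, so Ȟ^1 ≅ Z/3
Ȟ^2 = (0 − 0) − 0 = 0, so Ȟ^2 ≅ 0

Ȟ^0(U;F) ≅ 0; Ȟ^1(U;F) ≅ Z/3; Ȟ^2(U;F) ≅ 0


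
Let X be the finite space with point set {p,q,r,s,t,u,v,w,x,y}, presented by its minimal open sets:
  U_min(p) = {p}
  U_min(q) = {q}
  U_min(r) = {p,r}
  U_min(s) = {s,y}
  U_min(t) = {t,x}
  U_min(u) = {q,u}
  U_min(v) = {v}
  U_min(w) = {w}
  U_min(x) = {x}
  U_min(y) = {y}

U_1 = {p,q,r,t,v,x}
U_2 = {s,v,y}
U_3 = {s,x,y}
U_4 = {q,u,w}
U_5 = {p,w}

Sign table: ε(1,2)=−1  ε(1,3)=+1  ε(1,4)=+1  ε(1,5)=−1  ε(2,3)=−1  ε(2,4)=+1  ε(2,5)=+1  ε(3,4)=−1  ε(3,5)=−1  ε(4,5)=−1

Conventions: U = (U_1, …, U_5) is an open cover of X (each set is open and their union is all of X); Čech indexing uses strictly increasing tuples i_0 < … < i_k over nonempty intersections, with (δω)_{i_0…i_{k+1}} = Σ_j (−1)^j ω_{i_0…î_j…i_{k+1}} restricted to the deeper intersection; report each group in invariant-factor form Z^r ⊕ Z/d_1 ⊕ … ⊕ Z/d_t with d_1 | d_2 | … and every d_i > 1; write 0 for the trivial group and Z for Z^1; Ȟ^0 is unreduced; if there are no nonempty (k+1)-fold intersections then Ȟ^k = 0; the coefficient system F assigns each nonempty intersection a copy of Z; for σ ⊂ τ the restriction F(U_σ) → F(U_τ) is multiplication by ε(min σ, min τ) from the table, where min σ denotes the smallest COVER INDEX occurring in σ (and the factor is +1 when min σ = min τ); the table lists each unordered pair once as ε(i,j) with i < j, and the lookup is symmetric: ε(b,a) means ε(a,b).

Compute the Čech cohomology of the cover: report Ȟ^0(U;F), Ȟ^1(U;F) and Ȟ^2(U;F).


nonempty intersections:
  U12={v} U13={x} U14={q} U15={p} U23={s,y} U45={w}
C dims 5,6; δ0: rk 4, SNF 1^4
Ȟ^0: (5−4)−0=1 ⇒ Z
Ȟ^1: (6−0)−4=2 ⇒ Z^2
Ȟ^2: (0−0)−0=0 ⇒ 0

Ȟ^0 = Z, Ȟ^1 = Z^2 and Ȟ^2 = 0


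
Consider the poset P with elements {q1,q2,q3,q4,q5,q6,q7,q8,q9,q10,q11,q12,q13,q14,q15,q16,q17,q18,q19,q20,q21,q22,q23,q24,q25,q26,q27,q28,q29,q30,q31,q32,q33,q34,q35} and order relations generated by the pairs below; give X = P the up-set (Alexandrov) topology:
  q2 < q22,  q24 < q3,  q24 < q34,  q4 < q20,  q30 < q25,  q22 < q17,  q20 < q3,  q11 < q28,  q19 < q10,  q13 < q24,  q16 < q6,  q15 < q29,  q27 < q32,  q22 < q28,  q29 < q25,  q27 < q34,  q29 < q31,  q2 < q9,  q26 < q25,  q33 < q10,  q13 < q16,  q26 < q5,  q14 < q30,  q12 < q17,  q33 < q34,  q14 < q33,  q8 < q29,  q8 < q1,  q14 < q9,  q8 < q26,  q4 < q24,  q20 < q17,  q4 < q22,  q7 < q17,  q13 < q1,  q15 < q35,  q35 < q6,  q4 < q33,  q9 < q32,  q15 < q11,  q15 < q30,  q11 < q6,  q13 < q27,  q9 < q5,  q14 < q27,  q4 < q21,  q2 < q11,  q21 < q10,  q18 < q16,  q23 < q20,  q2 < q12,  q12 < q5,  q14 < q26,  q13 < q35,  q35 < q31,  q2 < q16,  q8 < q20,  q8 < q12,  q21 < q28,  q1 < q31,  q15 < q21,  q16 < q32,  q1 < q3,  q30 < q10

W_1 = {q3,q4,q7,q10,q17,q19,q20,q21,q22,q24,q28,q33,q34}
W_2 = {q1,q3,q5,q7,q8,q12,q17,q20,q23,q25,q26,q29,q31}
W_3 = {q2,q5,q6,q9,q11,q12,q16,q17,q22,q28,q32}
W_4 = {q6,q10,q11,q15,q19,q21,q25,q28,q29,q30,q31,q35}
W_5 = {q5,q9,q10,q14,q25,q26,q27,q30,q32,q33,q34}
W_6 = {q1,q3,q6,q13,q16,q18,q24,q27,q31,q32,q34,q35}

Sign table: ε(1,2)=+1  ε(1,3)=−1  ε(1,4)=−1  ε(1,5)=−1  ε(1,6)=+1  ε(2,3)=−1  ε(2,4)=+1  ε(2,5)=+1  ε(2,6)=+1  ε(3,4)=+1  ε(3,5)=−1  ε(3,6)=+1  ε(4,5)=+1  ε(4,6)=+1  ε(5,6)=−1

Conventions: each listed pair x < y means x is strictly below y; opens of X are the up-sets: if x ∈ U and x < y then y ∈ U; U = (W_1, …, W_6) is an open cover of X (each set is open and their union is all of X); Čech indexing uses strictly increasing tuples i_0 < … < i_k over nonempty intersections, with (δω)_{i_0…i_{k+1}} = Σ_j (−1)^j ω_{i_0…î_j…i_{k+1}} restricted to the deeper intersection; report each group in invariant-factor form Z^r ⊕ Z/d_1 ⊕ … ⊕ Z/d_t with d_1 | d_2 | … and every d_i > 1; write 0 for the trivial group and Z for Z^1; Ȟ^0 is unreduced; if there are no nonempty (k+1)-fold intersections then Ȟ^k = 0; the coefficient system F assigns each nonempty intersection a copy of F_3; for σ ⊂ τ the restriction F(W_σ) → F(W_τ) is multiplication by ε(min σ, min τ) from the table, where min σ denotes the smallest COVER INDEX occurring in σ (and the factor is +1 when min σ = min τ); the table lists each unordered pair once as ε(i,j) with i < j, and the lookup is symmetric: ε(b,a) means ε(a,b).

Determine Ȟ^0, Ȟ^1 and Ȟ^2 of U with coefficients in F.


nonempty intersections:
  W12={q3,q7,q17,q20} W13={q17,q22,q28} W14={q10,q19,q21,q28} W15={q10,q33,q34} W16={q3,q24,q34} W23={q5,q12,q17} W24={q25,q29,q31} W25={q5,q25,q26} W26={q1,q3,q31} W34={q6,q11,q28} W35={q5,q9,q32} W36={q6,q16,q32} W45={q10,q25,q30} W46={q6,q31,q35} W56={q27,q32,q34}
  W123={q17} W126={q3} W134={q28} W145={q10} W156={q34} W235={q5} W245={q25} W246={q31} W346={q6} W356={q32}
C dims 6,15,10; δ0: rk_F3 6; δ1: rk_F3 9
Ȟ^0: (6−6)−0=0 ⇒ 0
Ȟ^1: (15−9)−6=0 ⇒ 0
Ȟ^2: (10−0)−9=1 ⇒ Z/3

Ȟ^0 ≅ 0, Ȟ^1 ≅ 0, Ȟ^2 ≅ Z/3


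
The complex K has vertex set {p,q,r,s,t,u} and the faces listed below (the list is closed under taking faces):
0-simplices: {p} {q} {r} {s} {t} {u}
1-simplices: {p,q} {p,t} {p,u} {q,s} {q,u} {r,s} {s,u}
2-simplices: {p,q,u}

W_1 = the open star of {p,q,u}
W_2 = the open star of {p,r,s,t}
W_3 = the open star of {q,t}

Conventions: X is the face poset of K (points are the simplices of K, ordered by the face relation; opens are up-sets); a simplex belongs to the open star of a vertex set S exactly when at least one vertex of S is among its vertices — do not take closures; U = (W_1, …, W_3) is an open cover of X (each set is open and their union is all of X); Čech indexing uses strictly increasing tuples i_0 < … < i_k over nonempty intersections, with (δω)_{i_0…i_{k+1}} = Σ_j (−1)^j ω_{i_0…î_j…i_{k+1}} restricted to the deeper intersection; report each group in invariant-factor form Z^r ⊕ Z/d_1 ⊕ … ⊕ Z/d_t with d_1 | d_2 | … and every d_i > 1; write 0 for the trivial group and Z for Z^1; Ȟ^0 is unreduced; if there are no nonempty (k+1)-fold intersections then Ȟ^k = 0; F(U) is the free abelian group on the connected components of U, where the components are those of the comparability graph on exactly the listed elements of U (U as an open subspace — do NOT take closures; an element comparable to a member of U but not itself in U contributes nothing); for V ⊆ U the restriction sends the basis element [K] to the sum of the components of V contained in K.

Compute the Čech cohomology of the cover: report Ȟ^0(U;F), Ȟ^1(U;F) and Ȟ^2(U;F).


nonempty intersections:
  W1={{p},{q},{u},{p,q},{p,t},{p,u},{q,s},{q,u},{s,u},{p,q,u}} W2={{p},{r},{s},{t},{p,q},{p,t},{p,u},{q,s},{r,s},{s,u},{p,q,u}} W3={{q},{t},{p,q},{p,t},{q,s},{q,u},{p,q,u}}
  W12={{p},{p,q},{p,t},{p,u},{q,s},{s,u},{p,q,u}} W13={{q},{p,q},{p,t},{q,s},{q,u},{p,q,u}} W23={{t},{p,q},{p,t},{q,s},{p,q,u}}
  W123={{p,q},{p,t},{q,s},{p,q,u}}
components per intersection:
  W1: {{p},{q},{u},{p,q},{p,t},{p,u},{q,s},{q,u},{s,u},{p,q,u}}
  W2: {{p},{t},{p,q},{p,t},{p,u},{p,q,u}} {{r},{s},{q,s},{r,s},{s,u}}
  W3: {{q},{p,q},{q,s},{q,u},{p,q,u}} {{t},{p,t}}
  W12: {{p},{p,q},{p,t},{p,u},{p,q,u}} {{q,s}} {{s,u}}
  W13: {{q},{p,q},{q,s},{q,u},{p,q,u}} {{p,t}}
  W23: {{t},{p,t}} {{p,q},{p,q,u}} {{q,s}}
  W123: {{p,q},{p,q,u}} {{p,t}} {{q,s}}
C dims 5,8,3; δ0: rk 4, SNF 1^4; δ1: rk 3, SNF 1^3
Ȟ^0: (5−4)−0=1 ⇒ Z
Ȟ^1: (8−3)−4=1 ⇒ Z
Ȟ^2: (3−0)−3=0 ⇒ 0

Ȟ^0 = Z,  Ȟ^1 = Z,  Ȟ^2 = 0


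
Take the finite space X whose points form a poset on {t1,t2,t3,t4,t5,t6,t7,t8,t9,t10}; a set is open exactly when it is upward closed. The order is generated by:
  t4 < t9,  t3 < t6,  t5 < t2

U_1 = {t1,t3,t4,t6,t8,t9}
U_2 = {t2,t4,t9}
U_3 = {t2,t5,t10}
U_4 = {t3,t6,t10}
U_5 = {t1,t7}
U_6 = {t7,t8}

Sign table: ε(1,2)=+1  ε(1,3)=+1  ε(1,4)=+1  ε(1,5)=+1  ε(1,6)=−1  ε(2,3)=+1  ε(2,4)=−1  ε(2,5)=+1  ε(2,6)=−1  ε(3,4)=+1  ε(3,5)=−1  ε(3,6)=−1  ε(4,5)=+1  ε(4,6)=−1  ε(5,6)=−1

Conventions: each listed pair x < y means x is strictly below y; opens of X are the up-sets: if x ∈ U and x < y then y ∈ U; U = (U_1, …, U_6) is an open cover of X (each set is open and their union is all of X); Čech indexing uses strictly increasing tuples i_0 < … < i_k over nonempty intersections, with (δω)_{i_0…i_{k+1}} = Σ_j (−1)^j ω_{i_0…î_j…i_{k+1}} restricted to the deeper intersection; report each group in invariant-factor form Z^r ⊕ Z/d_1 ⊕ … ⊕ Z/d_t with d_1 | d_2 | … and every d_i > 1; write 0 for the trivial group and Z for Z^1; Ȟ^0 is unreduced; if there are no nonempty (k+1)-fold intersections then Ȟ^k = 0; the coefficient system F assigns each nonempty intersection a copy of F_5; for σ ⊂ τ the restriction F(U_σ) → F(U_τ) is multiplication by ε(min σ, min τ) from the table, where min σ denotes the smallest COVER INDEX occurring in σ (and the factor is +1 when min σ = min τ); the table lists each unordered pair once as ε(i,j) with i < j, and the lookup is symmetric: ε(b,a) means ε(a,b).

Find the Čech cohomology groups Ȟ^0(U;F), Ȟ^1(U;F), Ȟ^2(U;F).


Ȟ^0 ≅ Z/5, Ȟ^1 ≅ Z/5 ⊕ Z/5 and Ȟ^2 ≅ 0

nerve simplices:
  U12={t4,t9} U14={t3,t6} U15={t1} U16={t8} U23={t2} U34={t10} U56={t7}
C dims 6,7; δ0: rk_F5 5
degree 0: 6−5−0 = 1 → Ȟ^0 ≅ Z/5
degree 1: 7−0−5 = 2 → Ȟ^1 ≅ Z/5 ⊕ Z/5
degree 2: 0−0−0 = 0 → Ȟ^2 ≅ 0


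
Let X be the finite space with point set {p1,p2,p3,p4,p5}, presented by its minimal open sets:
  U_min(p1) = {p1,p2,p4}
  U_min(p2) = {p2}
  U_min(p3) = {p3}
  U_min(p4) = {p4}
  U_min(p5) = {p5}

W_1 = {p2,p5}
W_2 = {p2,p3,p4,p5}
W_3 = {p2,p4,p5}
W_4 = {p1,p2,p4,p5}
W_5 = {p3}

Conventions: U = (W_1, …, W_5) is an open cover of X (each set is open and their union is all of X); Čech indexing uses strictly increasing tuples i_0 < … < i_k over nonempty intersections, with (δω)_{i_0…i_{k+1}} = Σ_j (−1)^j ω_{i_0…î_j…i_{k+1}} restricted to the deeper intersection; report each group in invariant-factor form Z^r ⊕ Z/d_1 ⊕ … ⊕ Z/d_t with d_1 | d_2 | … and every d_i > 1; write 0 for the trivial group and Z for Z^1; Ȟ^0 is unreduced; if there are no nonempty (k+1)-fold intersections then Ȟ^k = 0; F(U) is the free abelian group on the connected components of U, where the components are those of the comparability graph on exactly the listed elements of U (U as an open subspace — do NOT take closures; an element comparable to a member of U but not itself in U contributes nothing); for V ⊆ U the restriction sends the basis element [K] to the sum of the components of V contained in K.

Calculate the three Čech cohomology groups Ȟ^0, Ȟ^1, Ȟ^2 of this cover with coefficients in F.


nonempty overlaps:
  W12={p2,p5} W13={p2,p5} W14={p2,p5} W23={p2,p4,p5} W24={p2,p4,p5} W25={p3} W34={p2,p4,p5}
  W123={p2,p5} W124={p2,p5} W134={p2,p5} W234={p2,p4,p5}
  W1234={p2,p5}
components per intersection:
  W1: {p2} {p5}
  W2: {p2} {p3} {p4} {p5}
  W3: {p2} {p4} {p5}
  W4: {p1,p2,p4} {p5}
  W5: {p3}
  W12: {p2} {p5}
  W13: {p2} {p5}
  W14: {p2} {p5}
  W23: {p2} {p4} {p5}
  W24: {p2} {p4} {p5}
  W25: {p3}
  W34: {p2} {p4} {p5}
  W123: {p2} {p5}
  W124: {p2} {p5}
  W134: {p2} {p5}
  W234: {p2} {p4} {p5}
  W1234: {p2} {p5}
C dims 12,16,9,2; δ0: rk 9, SNF 1^9; δ1: rk 7, SNF 1^7; δ2: rk 2, SNF 1^2
degree 0: 12−9−0 = 3 → Ȟ^0 ≅ Z^3
degree 1: 16−7−9 = 0 → Ȟ^1 ≅ 0
degree 2: 9−2−7 = 0 → Ȟ^2 ≅ 0

Ȟ^0 = Z^3, Ȟ^1 = 0 and Ȟ^2 = 0


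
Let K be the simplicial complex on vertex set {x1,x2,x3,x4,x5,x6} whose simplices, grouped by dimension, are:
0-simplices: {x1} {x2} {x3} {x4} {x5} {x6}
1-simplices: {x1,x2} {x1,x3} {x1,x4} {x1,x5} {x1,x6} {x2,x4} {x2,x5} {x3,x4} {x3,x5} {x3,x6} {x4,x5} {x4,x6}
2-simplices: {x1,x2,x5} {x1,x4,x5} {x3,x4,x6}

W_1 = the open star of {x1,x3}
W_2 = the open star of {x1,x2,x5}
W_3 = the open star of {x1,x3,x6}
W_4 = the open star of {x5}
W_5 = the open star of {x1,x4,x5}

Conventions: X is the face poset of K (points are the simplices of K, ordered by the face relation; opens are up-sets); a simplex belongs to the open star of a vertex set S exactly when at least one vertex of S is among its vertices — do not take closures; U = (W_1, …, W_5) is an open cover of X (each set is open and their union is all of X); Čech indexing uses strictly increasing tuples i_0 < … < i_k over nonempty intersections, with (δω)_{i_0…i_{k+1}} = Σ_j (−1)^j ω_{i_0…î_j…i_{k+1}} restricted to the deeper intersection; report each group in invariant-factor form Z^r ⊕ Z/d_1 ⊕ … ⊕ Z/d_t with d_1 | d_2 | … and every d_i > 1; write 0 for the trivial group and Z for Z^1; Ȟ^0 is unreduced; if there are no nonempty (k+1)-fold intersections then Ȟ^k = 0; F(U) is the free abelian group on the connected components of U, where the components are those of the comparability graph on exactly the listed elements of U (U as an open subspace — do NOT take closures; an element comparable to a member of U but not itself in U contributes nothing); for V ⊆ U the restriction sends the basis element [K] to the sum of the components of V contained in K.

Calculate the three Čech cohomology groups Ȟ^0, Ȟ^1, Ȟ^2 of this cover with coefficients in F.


nonempty overlaps:
  W1={{x1},{x3},{x1,x2},{x1,x3},{x1,x4},{x1,x5},{x1,x6},{x3,x4},{x3,x5},{x3,x6},{x1,x2,x5},{x1,x4,x5},{x3,x4,x6}} W2={{x1},{x2},{x5},{x1,x2},{x1,x3},{x1,x4},{x1,x5},{x1,x6},{x2,x4},{x2,x5},{x3,x5},{x4,x5},{x1,x2,x5},{x1,x4,x5}} W3={{x1},{x3},{x6},{x1,x2},{x1,x3},{x1,x4},{x1,x5},{x1,x6},{x3,x4},{x3,x5},{x3,x6},{x4,x6},{x1,x2,x5},{x1,x4,x5},{x3,x4,x6}} W4={{x5},{x1,x5},{x2,x5},{x3,x5},{x4,x5},{x1,x2,x5},{x1,x4,x5}} W5={{x1},{x4},{x5},{x1,x2},{x1,x3},{x1,x4},{x1,x5},{x1,x6},{x2,x4},{x2,x5},{x3,x4},{x3,x5},{x4,x5},{x4,x6},{x1,x2,x5},{x1,x4,x5},{x3,x4,x6}}
  W12={{x1},{x1,x2},{x1,x3},{x1,x4},{x1,x5},{x1,x6},{x3,x5},{x1,x2,x5},{x1,x4,x5}} W13={{x1},{x3},{x1,x2},{x1,x3},{x1,x4},{x1,x5},{x1,x6},{x3,x4},{x3,x5},{x3,x6},{x1,x2,x5},{x1,x4,x5},{x3,x4,x6}} W14={{x1,x5},{x3,x5},{x1,x2,x5},{x1,x4,x5}} W15={{x1},{x1,x2},{x1,x3},{x1,x4},{x1,x5},{x1,x6},{x3,x4},{x3,x5},{x1,x2,x5},{x1,x4,x5},{x3,x4,x6}} W23={{x1},{x1,x2},{x1,x3},{x1,x4},{x1,x5},{x1,x6},{x3,x5},{x1,x2,x5},{x1,x4,x5}} W24={{x5},{x1,x5},{x2,x5},{x3,x5},{x4,x5},{x1,x2,x5},{x1,x4,x5}} W25={{x1},{x5},{x1,x2},{x1,x3},{x1,x4},{x1,x5},{x1,x6},{x2,x4},{x2,x5},{x3,x5},{x4,x5},{x1,x2,x5},{x1,x4,x5}} W34={{x1,x5},{x3,x5},{x1,x2,x5},{x1,x4,x5}} W35={{x1},{x1,x2},{x1,x3},{x1,x4},{x1,x5},{x1,x6},{x3,x4},{x3,x5},{x4,x6},{x1,x2,x5},{x1,x4,x5},{x3,x4,x6}} W45={{x5},{x1,x5},{x2,x5},{x3,x5},{x4,x5},{x1,x2,x5},{x1,x4,x5}}
  W123={{x1},{x1,x2},{x1,x3},{x1,x4},{x1,x5},{x1,x6},{x3,x5},{x1,x2,x5},{x1,x4,x5}} W124={{x1,x5},{x3,x5},{x1,x2,x5},{x1,x4,x5}} W125={{x1},{x1,x2},{x1,x3},{x1,x4},{x1,x5},{x1,x6},{x3,x5},{x1,x2,x5},{x1,x4,x5}} W134={{x1,x5},{x3,x5},{x1,x2,x5},{x1,x4,x5}} W135={{x1},{x1,x2},{x1,x3},{x1,x4},{x1,x5},{x1,x6},{x3,x4},{x3,x5},{x1,x2,x5},{x1,x4,x5},{x3,x4,x6}} W145={{x1,x5},{x3,x5},{x1,x2,x5},{x1,x4,x5}} W234={{x1,x5},{x3,x5},{x1,x2,x5},{x1,x4,x5}} W235={{x1},{x1,x2},{x1,x3},{x1,x4},{x1,x5},{x1,x6},{x3,x5},{x1,x2,x5},{x1,x4,x5}} W245={{x5},{x1,x5},{x2,x5},{x3,x5},{x4,x5},{x1,x2,x5},{x1,x4,x5}} W345={{x1,x5},{x3,x5},{x1,x2,x5},{x1,x4,x5}}
  W1234={{x1,x5},{x3,x5},{x1,x2,x5},{x1,x4,x5}} W1235={{x1},{x1,x2},{x1,x3},{x1,x4},{x1,x5},{x1,x6},{x3,x5},{x1,x2,x5},{x1,x4,x5}} W1245={{x1,x5},{x3,x5},{x1,x2,x5},{x1,x4,x5}} W1345={{x1,x5},{x3,x5},{x1,x2,x5},{x1,x4,x5}} W2345={{x1,x5},{x3,x5},{x1,x2,x5},{x1,x4,x5}}
  W12345={{x1,x5},{x3,x5},{x1,x2,x5},{x1,x4,x5}}
components per intersection:
  W1: {{x1},{x3},{x1,x2},{x1,x3},{x1,x4},{x1,x5},{x1,x6},{x3,x4},{x3,x5},{x3,x6},{x1,x2,x5},{x1,x4,x5},{x3,x4,x6}}
  W2: {{x1},{x2},{x5},{x1,x2},{x1,x3},{x1,x4},{x1,x5},{x1,x6},{x2,x4},{x2,x5},{x3,x5},{x4,x5},{x1,x2,x5},{x1,x4,x5}}
  W3: {{x1},{x3},{x6},{x1,x2},{x1,x3},{x1,x4},{x1,x5},{x1,x6},{x3,x4},{x3,x5},{x3,x6},{x4,x6},{x1,x2,x5},{x1,x4,x5},{x3,x4,x6}}
  W4: {{x5},{x1,x5},{x2,x5},{x3,x5},{x4,x5},{x1,x2,x5},{x1,x4,x5}}
  W5: {{x1},{x4},{x5},{x1,x2},{x1,x3},{x1,x4},{x1,x5},{x1,x6},{x2,x4},{x2,x5},{x3,x4},{x3,x5},{x4,x5},{x4,x6},{x1,x2,x5},{x1,x4,x5},{x3,x4,x6}}
  W12: {{x1},{x1,x2},{x1,x3},{x1,x4},{x1,x5},{x1,x6},{x1,x2,x5},{x1,x4,x5}} {{x3,x5}}
  W13: {{x1},{x3},{x1,x2},{x1,x3},{x1,x4},{x1,x5},{x1,x6},{x3,x4},{x3,x5},{x3,x6},{x1,x2,x5},{x1,x4,x5},{x3,x4,x6}}
  W14: {{x1,x5},{x1,x2,x5},{x1,x4,x5}} {{x3,x5}}
  W15: {{x1},{x1,x2},{x1,x3},{x1,x4},{x1,x5},{x1,x6},{x1,x2,x5},{x1,x4,x5}} {{x3,x4},{x3,x4,x6}} {{x3,x5}}
  W23: {{x1},{x1,x2},{x1,x3},{x1,x4},{x1,x5},{x1,x6},{x1,x2,x5},{x1,x4,x5}} {{x3,x5}}
  W24: {{x5},{x1,x5},{x2,x5},{x3,x5},{x4,x5},{x1,x2,x5},{x1,x4,x5}}
  W25: {{x1},{x5},{x1,x2},{x1,x3},{x1,x4},{x1,x5},{x1,x6},{x2,x5},{x3,x5},{x4,x5},{x1,x2,x5},{x1,x4,x5}} {{x2,x4}}
  W34: {{x1,x5},{x1,x2,x5},{x1,x4,x5}} {{x3,x5}}
  W35: {{x1},{x1,x2},{x1,x3},{x1,x4},{x1,x5},{x1,x6},{x1,x2,x5},{x1,x4,x5}} {{x3,x4},{x4,x6},{x3,x4,x6}} {{x3,x5}}
  W45: {{x5},{x1,x5},{x2,x5},{x3,x5},{x4,x5},{x1,x2,x5},{x1,x4,x5}}
  W123: {{x1},{x1,x2},{x1,x3},{x1,x4},{x1,x5},{x1,x6},{x1,x2,x5},{x1,x4,x5}} {{x3,x5}}
  W124: {{x1,x5},{x1,x2,x5},{x1,x4,x5}} {{x3,x5}}
  W125: {{x1},{x1,x2},{x1,x3},{x1,x4},{x1,x5},{x1,x6},{x1,x2,x5},{x1,x4,x5}} {{x3,x5}}
  W134: {{x1,x5},{x1,x2,x5},{x1,x4,x5}} {{x3,x5}}
  W135: {{x1},{x1,x2},{x1,x3},{x1,x4},{x1,x5},{x1,x6},{x1,x2,x5},{x1,x4,x5}} {{x3,x4},{x3,x4,x6}} {{x3,x5}}
  W145: {{x1,x5},{x1,x2,x5},{x1,x4,x5}} {{x3,x5}}
  W234: {{x1,x5},{x1,x2,x5},{x1,x4,x5}} {{x3,x5}}
  W235: {{x1},{x1,x2},{x1,x3},{x1,x4},{x1,x5},{x1,x6},{x1,x2,x5},{x1,x4,x5}} {{x3,x5}}
  W245: {{x5},{x1,x5},{x2,x5},{x3,x5},{x4,x5},{x1,x2,x5},{x1,x4,x5}}
  W345: {{x1,x5},{x1,x2,x5},{x1,x4,x5}} {{x3,x5}}
  W1234: {{x1,x5},{x1,x2,x5},{x1,x4,x5}} {{x3,x5}}
  W1235: {{x1},{x1,x2},{x1,x3},{x1,x4},{x1,x5},{x1,x6},{x1,x2,x5},{x1,x4,x5}} {{x3,x5}}
  W1245: {{x1,x5},{x1,x2,x5},{x1,x4,x5}} {{x3,x5}}
  W1345: {{x1,x5},{x1,x2,x5},{x1,x4,x5}} {{x3,x5}}
  W2345: {{x1,x5},{x1,x2,x5},{x1,x4,x5}} {{x3,x5}}
  W12345: {{x1,x5},{x1,x2,x5},{x1,x4,x5}} {{x3,x5}}
C dims 5,19,20,10; δ0: rk 4, SNF 1^4; δ1: rk 12, SNF 1^12; δ2: rk 8, SNF 1^8
degree 0: 5−4−0 = 1 → Ȟ^0 ≅ Z
degree 1: 19−12−4 = 3 → Ȟ^1 ≅ Z^3
degree 2: 20−8−12 = 0 → Ȟ^2 ≅ 0

Ȟ^0 ≅ Z,  Ȟ^1 ≅ Z^3,  Ȟ^2 ≅ 0


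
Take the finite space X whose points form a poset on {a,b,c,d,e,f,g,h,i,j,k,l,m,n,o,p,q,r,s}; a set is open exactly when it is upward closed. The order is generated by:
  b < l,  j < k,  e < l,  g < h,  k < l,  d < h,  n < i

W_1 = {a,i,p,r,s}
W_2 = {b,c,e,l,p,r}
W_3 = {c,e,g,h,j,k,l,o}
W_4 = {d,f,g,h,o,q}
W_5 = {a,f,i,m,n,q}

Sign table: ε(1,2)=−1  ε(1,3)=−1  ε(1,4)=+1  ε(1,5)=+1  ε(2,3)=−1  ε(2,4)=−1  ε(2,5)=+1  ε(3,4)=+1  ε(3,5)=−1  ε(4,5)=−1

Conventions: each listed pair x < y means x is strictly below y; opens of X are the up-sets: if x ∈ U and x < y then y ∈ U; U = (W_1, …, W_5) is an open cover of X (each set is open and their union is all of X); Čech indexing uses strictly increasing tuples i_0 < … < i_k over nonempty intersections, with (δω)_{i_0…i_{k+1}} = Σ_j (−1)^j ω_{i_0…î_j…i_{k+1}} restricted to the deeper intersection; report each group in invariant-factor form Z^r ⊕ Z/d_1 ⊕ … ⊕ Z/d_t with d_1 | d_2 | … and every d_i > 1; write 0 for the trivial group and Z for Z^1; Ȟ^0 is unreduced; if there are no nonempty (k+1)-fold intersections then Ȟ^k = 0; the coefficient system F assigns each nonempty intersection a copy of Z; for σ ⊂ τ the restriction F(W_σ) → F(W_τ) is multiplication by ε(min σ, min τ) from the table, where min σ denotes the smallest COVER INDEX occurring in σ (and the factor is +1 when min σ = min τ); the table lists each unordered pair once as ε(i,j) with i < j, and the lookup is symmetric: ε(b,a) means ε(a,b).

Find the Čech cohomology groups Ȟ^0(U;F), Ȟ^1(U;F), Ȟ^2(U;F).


Ȟ^0 = 0,  Ȟ^1 = Z/2,  Ȟ^2 = 0

nerve of the cover:
  W12={p,r} W15={a,i} W23={c,e,l} W34={g,h,o} W45={f,q}
C dims 5,5; δ0: rk 5, SNF 1^4·2
Ȟ^0 = (5 − 5) − 0 = 0, so Ȟ^0 ≅ 0
Ȟ^1 = (5 − 0) − 5 = 0 plus torsion [2], so Ȟ^1 ≅ Z/2
Ȟ^2 = (0 − 0) − 0 = 0, so Ȟ^2 ≅ 0


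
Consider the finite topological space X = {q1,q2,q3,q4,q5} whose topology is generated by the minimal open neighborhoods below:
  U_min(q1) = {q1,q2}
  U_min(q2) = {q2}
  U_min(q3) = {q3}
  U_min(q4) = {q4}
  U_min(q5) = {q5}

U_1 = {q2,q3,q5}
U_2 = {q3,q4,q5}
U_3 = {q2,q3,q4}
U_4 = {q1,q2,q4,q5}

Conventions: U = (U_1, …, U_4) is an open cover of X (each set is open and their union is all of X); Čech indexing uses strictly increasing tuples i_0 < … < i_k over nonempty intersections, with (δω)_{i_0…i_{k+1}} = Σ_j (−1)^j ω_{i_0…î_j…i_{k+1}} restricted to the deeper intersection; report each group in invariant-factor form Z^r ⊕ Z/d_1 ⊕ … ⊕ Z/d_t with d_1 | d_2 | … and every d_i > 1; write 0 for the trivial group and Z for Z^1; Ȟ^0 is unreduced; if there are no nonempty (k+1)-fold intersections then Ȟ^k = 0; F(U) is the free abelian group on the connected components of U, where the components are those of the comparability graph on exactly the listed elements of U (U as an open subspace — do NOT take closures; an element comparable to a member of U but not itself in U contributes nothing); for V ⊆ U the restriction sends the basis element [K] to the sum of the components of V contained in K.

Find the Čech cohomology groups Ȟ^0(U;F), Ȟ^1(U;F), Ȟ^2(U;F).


nerve of the cover:
  U12={q3,q5} U13={q2,q3} U14={q2,q5} U23={q3,q4} U24={q4,q5} U34={q2,q4}
  U123={q3} U124={q5} U134={q2} U234={q4}
components per intersection:
  U1: {q2} {q3} {q5}
  U2: {q3} {q4} {q5}
  U3: {q2} {q3} {q4}
  U4: {q1,q2} {q4} {q5}
  U12: {q3} {q5}
  U13: {q2} {q3}
  U14: {q2} {q5}
  U23: {q3} {q4}
  U24: {q4} {q5}
  U34: {q2} {q4}
  U123: {q3}
  U124: {q5}
  U134: {q2}
  U234: {q4}
C dims 12,12,4; δ0: rk 8, SNF 1^8; δ1: rk 4, SNF 1^4
Ȟ^0 = (12 − 8) − 0 = 4, so Ȟ^0 ≅ Z^4
Ȟ^1 = (12 − 4) − 8 = 0, so Ȟ^1 ≅ 0
Ȟ^2 = (4 − 0) − 4 = 0, so Ȟ^2 ≅ 0

Ȟ^0(U;F) ≅ Z^4, Ȟ^1(U;F) ≅ 0 and Ȟ^2(U;F) ≅ 0


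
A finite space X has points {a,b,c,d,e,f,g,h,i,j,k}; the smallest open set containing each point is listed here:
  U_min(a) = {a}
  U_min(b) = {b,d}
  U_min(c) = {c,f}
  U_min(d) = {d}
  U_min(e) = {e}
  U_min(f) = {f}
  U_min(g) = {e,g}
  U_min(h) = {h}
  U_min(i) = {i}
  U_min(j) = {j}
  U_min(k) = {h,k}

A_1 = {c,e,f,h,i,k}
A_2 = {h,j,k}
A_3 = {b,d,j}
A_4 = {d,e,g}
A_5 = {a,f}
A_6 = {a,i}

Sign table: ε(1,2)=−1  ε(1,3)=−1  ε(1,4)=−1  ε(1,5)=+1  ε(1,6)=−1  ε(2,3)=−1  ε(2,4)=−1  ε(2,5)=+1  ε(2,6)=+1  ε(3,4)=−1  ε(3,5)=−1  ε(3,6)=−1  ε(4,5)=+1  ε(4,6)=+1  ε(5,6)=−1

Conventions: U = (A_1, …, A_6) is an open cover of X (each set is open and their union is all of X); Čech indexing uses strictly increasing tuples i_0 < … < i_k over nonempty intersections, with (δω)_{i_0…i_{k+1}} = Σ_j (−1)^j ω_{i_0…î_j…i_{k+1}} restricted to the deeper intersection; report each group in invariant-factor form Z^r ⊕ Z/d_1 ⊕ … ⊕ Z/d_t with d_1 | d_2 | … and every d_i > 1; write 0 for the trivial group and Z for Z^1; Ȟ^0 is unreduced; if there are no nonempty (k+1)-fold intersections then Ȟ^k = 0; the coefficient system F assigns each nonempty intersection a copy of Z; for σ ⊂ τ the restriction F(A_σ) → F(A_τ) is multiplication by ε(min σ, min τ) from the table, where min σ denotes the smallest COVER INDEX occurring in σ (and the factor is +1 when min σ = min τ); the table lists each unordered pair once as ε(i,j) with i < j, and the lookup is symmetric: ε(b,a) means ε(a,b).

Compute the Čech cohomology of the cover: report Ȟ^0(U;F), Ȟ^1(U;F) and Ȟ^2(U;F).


Ȟ^0 = Z, Ȟ^1 = Z^2, Ȟ^2 = 0

intersection data:
  A12={h,k} A14={e} A15={f} A16={i} A23={j} A34={d} A56={a}
C dims 6,7; δ0: rk 5, SNF 1^5
Ȟ^0 = (6 − 5) − 0 = 1, so Ȟ^0 ≅ Z
Ȟ^1 = (7 − 0) − 5 = 2, so Ȟ^1 ≅ Z^2
Ȟ^2 = (0 − 0) − 0 = 0, so Ȟ^2 ≅ 0


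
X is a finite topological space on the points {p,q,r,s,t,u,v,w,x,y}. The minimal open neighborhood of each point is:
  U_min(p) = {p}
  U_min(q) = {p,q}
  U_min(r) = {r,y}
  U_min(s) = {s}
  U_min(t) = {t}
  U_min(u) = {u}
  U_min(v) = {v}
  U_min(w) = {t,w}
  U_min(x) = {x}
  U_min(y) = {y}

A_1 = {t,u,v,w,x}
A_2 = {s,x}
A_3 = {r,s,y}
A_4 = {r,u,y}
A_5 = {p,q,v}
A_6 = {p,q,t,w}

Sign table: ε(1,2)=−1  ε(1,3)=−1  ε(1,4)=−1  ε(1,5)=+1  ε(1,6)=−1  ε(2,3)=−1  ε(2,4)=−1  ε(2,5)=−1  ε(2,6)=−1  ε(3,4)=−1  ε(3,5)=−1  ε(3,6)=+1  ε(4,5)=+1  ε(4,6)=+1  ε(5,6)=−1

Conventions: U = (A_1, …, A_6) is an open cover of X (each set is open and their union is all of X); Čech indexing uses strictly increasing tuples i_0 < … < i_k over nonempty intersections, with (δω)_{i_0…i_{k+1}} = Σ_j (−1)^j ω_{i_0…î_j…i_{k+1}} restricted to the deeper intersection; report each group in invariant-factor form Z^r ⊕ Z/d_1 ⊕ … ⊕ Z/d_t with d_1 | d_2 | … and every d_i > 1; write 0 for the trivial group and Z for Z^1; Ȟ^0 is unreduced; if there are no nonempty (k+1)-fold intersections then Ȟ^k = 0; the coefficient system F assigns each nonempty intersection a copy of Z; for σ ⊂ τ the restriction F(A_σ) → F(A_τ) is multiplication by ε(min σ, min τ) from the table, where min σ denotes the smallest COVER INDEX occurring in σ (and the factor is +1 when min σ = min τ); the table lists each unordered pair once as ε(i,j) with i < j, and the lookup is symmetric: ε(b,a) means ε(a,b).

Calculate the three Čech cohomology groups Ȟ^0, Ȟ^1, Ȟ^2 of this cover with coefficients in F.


Ȟ^0 = Z, Ȟ^1 = Z^2 and Ȟ^2 = 0

intersection data:
  A12={x} A14={u} A15={v} A16={t,w} A23={s} A34={r,y} A56={p,q}
C dims 6,7; δ0: rk 5, SNF 1^5
Ȟ^0 = (6 − 5) − 0 = 1, so Ȟ^0 ≅ Z
Ȟ^1 = (7 − 0) − 5 = 2, so Ȟ^1 ≅ Z^2
Ȟ^2 = (0 − 0) − 0 = 0, so Ȟ^2 ≅ 0


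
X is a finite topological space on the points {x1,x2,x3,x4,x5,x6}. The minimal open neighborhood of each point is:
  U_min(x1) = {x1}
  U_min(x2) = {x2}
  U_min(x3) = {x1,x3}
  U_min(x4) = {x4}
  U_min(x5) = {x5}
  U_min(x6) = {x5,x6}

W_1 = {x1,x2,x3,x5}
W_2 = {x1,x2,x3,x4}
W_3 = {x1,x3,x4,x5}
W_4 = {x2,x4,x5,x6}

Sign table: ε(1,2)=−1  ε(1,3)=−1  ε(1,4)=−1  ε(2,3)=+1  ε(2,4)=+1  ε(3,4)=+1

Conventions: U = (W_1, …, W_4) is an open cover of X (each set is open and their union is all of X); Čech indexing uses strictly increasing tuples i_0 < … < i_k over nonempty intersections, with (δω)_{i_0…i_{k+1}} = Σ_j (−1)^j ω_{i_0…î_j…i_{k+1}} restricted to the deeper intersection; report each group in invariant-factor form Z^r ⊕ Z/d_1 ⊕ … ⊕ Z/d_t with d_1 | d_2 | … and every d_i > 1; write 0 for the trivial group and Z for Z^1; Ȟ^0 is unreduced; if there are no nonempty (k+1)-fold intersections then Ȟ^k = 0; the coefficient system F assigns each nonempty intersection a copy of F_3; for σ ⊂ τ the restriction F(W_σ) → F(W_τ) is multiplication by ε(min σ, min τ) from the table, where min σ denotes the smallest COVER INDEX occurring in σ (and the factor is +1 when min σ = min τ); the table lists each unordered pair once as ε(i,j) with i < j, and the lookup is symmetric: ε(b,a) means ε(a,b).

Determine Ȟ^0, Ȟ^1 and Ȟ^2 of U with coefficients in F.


Ȟ^0(U;F) ≅ Z/3; Ȟ^1(U;F) ≅ 0; Ȟ^2(U;F) ≅ Z/3

nerve of the cover:
  W12={x1,x2,x3} W13={x1,x3,x5} W14={x2,x5} W23={x1,x3,x4} W24={x2,x4} W34={x4,x5}
  W123={x1,x3} W124={x2} W134={x5} W234={x4}
C dims 4,6,4; δ0: rk_F3 3; δ1: rk_F3 3
Ȟ^0 = (4 − 3) − 0 = 1, so Ȟ^0 ≅ Z/3
Ȟ^1 = (6 − 3) − 3 = 0, so Ȟ^1 ≅ 0
Ȟ^2 = (4 − 0) − 3 = 1, so Ȟ^2 ≅ Z/3


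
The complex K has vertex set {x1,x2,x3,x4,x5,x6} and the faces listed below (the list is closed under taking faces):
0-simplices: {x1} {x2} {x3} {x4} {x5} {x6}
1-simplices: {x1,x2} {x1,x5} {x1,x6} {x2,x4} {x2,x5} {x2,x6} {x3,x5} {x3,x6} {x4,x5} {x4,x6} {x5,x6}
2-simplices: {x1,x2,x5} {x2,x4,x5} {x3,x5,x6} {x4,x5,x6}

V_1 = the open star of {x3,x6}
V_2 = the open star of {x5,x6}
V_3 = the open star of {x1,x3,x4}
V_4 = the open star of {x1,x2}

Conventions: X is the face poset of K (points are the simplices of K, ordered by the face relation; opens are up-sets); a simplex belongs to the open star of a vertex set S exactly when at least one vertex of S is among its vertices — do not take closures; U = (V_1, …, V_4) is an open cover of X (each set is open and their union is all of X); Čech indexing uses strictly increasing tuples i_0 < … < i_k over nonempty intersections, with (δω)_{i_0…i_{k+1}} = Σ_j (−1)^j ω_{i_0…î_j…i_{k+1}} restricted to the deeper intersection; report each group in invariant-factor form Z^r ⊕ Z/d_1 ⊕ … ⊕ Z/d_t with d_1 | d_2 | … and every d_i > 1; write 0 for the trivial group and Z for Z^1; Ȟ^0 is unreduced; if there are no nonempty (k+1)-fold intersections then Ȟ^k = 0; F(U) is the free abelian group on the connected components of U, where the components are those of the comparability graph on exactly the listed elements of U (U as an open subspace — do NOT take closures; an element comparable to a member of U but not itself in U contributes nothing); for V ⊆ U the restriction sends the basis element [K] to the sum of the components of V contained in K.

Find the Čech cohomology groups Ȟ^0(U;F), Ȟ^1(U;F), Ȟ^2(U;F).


Ȟ^0 = Z; Ȟ^1 = Z^2; Ȟ^2 = 0

nerve simplices:
  V1={{x3},{x6},{x1,x6},{x2,x6},{x3,x5},{x3,x6},{x4,x6},{x5,x6},{x3,x5,x6},{x4,x5,x6}} V2={{x5},{x6},{x1,x5},{x1,x6},{x2,x5},{x2,x6},{x3,x5},{x3,x6},{x4,x5},{x4,x6},{x5,x6},{x1,x2,x5},{x2,x4,x5},{x3,x5,x6},{x4,x5,x6}} V3={{x1},{x3},{x4},{x1,x2},{x1,x5},{x1,x6},{x2,x4},{x3,x5},{x3,x6},{x4,x5},{x4,x6},{x1,x2,x5},{x2,x4,x5},{x3,x5,x6},{x4,x5,x6}} V4={{x1},{x2},{x1,x2},{x1,x5},{x1,x6},{x2,x4},{x2,x5},{x2,x6},{x1,x2,x5},{x2,x4,x5}}
  V12={{x6},{x1,x6},{x2,x6},{x3,x5},{x3,x6},{x4,x6},{x5,x6},{x3,x5,x6},{x4,x5,x6}} V13={{x3},{x1,x6},{x3,x5},{x3,x6},{x4,x6},{x3,x5,x6},{x4,x5,x6}} V14={{x1,x6},{x2,x6}} V23={{x1,x5},{x1,x6},{x3,x5},{x3,x6},{x4,x5},{x4,x6},{x1,x2,x5},{x2,x4,x5},{x3,x5,x6},{x4,x5,x6}} V24={{x1,x5},{x1,x6},{x2,x5},{x2,x6},{x1,x2,x5},{x2,x4,x5}} V34={{x1},{x1,x2},{x1,x5},{x1,x6},{x2,x4},{x1,x2,x5},{x2,x4,x5}}
  V123={{x1,x6},{x3,x5},{x3,x6},{x4,x6},{x3,x5,x6},{x4,x5,x6}} V124={{x1,x6},{x2,x6}} V134={{x1,x6}} V234={{x1,x5},{x1,x6},{x1,x2,x5},{x2,x4,x5}}
  V1234={{x1,x6}}
components per intersection:
  V1: {{x3},{x6},{x1,x6},{x2,x6},{x3,x5},{x3,x6},{x4,x6},{x5,x6},{x3,x5,x6},{x4,x5,x6}}
  V2: {{x5},{x6},{x1,x5},{x1,x6},{x2,x5},{x2,x6},{x3,x5},{x3,x6},{x4,x5},{x4,x6},{x5,x6},{x1,x2,x5},{x2,x4,x5},{x3,x5,x6},{x4,x5,x6}}
  V3: {{x1},{x1,x2},{x1,x5},{x1,x6},{x1,x2,x5}} {{x3},{x3,x5},{x3,x6},{x3,x5,x6}} {{x4},{x2,x4},{x4,x5},{x4,x6},{x2,x4,x5},{x4,x5,x6}}
  V4: {{x1},{x2},{x1,x2},{x1,x5},{x1,x6},{x2,x4},{x2,x5},{x2,x6},{x1,x2,x5},{x2,x4,x5}}
  V12: {{x6},{x1,x6},{x2,x6},{x3,x5},{x3,x6},{x4,x6},{x5,x6},{x3,x5,x6},{x4,x5,x6}}
  V13: {{x3},{x3,x5},{x3,x6},{x3,x5,x6}} {{x1,x6}} {{x4,x6},{x4,x5,x6}}
  V14: {{x1,x6}} {{x2,x6}}
  V23: {{x1,x5},{x1,x2,x5}} {{x1,x6}} {{x3,x5},{x3,x6},{x3,x5,x6}} {{x4,x5},{x4,x6},{x2,x4,x5},{x4,x5,x6}}
  V24: {{x1,x5},{x2,x5},{x1,x2,x5},{x2,x4,x5}} {{x1,x6}} {{x2,x6}}
  V34: {{x1},{x1,x2},{x1,x5},{x1,x6},{x1,x2,x5}} {{x2,x4},{x2,x4,x5}}
  V123: {{x1,x6}} {{x3,x5},{x3,x6},{x3,x5,x6}} {{x4,x6},{x4,x5,x6}}
  V124: {{x1,x6}} {{x2,x6}}
  V134: {{x1,x6}}
  V234: {{x1,x5},{x1,x2,x5}} {{x1,x6}} {{x2,x4,x5}}
  V1234: {{x1,x6}}
C dims 6,15,9,1; δ0: rk 5, SNF 1^5; δ1: rk 8, SNF 1^8; δ2: rk 1, SNF 1^1
degree 0: 6−5−0 = 1 → Ȟ^0 ≅ Z
degree 1: 15−8−5 = 2 → Ȟ^1 ≅ Z^2
degree 2: 9−1−8 = 0 → Ȟ^2 ≅ 0


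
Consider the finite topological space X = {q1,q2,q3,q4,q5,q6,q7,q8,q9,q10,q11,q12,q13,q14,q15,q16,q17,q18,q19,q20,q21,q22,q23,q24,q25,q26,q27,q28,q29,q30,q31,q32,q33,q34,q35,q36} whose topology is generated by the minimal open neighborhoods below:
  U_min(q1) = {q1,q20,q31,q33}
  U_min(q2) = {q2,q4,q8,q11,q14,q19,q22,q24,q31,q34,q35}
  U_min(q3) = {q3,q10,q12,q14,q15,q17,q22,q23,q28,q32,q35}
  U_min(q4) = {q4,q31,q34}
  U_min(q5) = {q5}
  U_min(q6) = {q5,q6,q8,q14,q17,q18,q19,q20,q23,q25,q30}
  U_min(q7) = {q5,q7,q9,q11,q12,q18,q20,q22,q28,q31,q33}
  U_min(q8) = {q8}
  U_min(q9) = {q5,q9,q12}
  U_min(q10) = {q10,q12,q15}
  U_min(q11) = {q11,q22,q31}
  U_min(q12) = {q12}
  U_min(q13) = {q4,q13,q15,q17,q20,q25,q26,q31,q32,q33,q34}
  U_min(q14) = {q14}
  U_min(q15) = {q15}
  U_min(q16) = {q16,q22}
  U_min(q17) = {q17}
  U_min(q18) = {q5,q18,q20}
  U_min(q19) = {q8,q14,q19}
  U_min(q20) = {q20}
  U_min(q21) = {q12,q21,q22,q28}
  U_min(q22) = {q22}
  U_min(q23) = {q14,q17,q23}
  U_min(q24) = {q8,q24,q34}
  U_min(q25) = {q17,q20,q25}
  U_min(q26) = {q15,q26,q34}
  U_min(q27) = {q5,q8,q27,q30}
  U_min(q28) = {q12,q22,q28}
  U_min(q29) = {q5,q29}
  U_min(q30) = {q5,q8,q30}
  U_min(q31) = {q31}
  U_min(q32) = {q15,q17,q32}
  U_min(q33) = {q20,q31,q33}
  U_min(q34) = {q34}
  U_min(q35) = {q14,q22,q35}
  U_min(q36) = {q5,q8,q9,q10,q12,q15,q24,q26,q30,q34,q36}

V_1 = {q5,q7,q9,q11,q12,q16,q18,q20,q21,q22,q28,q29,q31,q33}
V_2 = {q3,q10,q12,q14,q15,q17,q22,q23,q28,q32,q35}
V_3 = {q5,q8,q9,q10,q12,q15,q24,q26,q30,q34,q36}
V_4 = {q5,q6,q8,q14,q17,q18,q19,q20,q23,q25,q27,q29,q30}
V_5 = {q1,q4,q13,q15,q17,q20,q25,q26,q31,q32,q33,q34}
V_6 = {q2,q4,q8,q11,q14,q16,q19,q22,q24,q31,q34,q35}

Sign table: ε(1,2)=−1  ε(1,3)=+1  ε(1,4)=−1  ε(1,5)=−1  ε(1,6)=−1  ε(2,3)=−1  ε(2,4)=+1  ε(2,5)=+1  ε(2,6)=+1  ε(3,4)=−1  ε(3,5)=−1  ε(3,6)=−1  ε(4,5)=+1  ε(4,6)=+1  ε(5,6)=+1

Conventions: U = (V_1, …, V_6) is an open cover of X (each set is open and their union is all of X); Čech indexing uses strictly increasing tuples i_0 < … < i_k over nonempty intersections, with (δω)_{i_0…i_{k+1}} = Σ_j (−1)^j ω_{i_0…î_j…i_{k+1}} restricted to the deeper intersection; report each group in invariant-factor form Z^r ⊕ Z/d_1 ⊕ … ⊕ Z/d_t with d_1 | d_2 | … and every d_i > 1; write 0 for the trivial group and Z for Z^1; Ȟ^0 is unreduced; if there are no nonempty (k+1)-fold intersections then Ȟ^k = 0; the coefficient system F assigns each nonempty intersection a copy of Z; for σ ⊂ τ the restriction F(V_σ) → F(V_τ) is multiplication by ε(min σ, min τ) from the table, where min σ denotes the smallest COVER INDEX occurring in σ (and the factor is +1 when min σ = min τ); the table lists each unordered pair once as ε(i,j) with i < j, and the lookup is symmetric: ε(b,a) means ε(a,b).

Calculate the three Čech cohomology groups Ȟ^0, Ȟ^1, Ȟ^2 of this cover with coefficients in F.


Ȟ^0(U;F) ≅ Z; Ȟ^1(U;F) ≅ 0; Ȟ^2(U;F) ≅ Z/2

intersection data:
  V12={q12,q22,q28} V13={q5,q9,q12} V14={q5,q18,q20,q29} V15={q20,q31,q33} V16={q11,q16,q22,q31} V23={q10,q12,q15} V24={q14,q17,q23} V25={q15,q17,q32} V26={q14,q22,q35} V34={q5,q8,q30} V35={q15,q26,q34} V36={q8,q24,q34} V45={q17,q20,q25} V46={q8,q14,q19} V56={q4,q31,q34}
  V123={q12} V126={q22} V134={q5} V145={q20} V156={q31} V235={q15} V245={q17} V246={q14} V346={q8} V356={q34}
C dims 6,15,10; δ0: rk 5, SNF 1^5; δ1: rk 10, SNF 1^9·2
Ȟ^0 = (6 − 5) − 0 = 1, so Ȟ^0 ≅ Z
Ȟ^1 = (15 − 10) − 5 = 0, so Ȟ^1 ≅ 0
Ȟ^2 = (10 − 0) − 10 = 0 plus torsion [2], so Ȟ^2 ≅ Z/2


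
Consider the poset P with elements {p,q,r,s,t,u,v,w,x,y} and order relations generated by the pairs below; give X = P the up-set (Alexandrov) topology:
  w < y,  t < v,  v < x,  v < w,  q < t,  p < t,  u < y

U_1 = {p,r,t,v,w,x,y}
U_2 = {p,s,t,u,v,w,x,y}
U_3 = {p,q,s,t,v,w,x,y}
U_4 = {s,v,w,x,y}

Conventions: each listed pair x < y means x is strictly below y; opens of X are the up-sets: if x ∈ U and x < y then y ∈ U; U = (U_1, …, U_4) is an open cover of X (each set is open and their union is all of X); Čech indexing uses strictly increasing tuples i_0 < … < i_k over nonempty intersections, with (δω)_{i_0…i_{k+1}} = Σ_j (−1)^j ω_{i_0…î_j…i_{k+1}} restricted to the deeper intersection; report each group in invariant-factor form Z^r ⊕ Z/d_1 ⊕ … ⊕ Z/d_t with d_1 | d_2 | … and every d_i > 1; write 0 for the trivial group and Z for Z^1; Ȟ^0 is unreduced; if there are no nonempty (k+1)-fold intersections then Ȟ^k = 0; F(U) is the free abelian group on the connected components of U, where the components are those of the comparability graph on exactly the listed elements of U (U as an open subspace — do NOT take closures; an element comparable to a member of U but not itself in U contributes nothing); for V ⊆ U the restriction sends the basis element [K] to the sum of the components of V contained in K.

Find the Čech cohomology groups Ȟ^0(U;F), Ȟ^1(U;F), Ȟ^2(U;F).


nonempty intersections:
  U12={p,t,v,w,x,y} U13={p,t,v,w,x,y} U14={v,w,x,y} U23={p,s,t,v,w,x,y} U24={s,v,w,x,y} U34={s,v,w,x,y}
  U123={p,t,v,w,x,y} U124={v,w,x,y} U134={v,w,x,y} U234={s,v,w,x,y}
  U1234={v,w,x,y}
components per intersection:
  U1: {p,t,v,w,x,y} {r}
  U2: {p,t,u,v,w,x,y} {s}
  U3: {p,q,t,v,w,x,y} {s}
  U4: {s} {v,w,x,y}
  U12: {p,t,v,w,x,y}
  U13: {p,t,v,w,x,y}
  U14: {v,w,x,y}
  U23: {p,t,v,w,x,y} {s}
  U24: {s} {v,w,x,y}
  U34: {s} {v,w,x,y}
  U123: {p,t,v,w,x,y}
  U124: {v,w,x,y}
  U134: {v,w,x,y}
  U234: {s} {v,w,x,y}
  U1234: {v,w,x,y}
C dims 8,9,5,1; δ0: rk 5, SNF 1^5; δ1: rk 4, SNF 1^4; δ2: rk 1, SNF 1^1
Ȟ^0: (8−5)−0=3 ⇒ Z^3
Ȟ^1: (9−4)−5=0 ⇒ 0
Ȟ^2: (5−1)−4=0 ⇒ 0

Ȟ^0 = Z^3; Ȟ^1 = 0; Ȟ^2 = 0


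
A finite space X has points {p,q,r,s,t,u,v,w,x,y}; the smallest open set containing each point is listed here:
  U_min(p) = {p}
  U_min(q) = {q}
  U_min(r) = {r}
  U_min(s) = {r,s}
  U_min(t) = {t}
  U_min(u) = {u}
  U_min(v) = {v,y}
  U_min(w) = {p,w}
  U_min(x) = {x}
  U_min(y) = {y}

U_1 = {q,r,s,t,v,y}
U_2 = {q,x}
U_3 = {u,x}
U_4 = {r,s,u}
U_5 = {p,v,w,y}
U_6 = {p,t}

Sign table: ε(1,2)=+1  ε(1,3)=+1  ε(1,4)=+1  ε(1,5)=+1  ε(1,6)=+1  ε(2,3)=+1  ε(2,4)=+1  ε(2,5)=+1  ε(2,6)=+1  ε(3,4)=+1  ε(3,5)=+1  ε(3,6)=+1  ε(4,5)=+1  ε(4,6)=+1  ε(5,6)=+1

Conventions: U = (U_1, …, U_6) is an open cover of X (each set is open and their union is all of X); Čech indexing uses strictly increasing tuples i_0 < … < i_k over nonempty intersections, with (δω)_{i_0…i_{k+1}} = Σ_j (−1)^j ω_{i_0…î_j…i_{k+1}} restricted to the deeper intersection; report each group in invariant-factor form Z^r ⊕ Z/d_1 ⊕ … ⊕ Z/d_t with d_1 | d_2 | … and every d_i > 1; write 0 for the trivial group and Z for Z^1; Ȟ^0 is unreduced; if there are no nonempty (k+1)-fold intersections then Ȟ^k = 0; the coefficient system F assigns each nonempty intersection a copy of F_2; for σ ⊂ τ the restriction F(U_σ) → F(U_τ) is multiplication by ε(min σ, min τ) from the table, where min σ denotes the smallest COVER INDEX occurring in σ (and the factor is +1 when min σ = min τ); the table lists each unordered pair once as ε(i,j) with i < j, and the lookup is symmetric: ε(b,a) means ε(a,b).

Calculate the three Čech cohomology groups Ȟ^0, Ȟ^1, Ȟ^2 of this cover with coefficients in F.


intersection data:
  U12={q} U14={r,s} U15={v,y} U16={t} U23={x} U34={u} U56={p}
C dims 6,7; δ0: rk_F2 5
Ȟ^0 = (6 − 5) − 0 = 1, so Ȟ^0 ≅ Z/2
Ȟ^1 = (7 − 0) − 5 = 2, so Ȟ^1 ≅ Z/2 ⊕ Z/2
Ȟ^2 = (0 − 0) − 0 = 0, so Ȟ^2 ≅ 0

Ȟ^0(U;F) ≅ Z/2, Ȟ^1(U;F) ≅ Z/2 ⊕ Z/2 and Ȟ^2(U;F) ≅ 0
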